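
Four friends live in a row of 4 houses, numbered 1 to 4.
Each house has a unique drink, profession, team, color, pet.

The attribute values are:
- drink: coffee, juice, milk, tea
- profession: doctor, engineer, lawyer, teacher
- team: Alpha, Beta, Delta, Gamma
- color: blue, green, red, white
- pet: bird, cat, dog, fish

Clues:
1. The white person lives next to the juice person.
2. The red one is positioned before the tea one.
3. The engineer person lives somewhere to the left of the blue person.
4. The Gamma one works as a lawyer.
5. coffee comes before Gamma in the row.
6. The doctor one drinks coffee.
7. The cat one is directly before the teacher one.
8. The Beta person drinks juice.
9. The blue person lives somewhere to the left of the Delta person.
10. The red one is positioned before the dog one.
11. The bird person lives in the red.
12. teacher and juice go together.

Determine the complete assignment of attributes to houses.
Solution:

House | Drink | Profession | Team | Color | Pet
-----------------------------------------------
  1   | milk | engineer | Alpha | white | cat
  2   | juice | teacher | Beta | blue | fish
  3   | coffee | doctor | Delta | red | bird
  4   | tea | lawyer | Gamma | green | dog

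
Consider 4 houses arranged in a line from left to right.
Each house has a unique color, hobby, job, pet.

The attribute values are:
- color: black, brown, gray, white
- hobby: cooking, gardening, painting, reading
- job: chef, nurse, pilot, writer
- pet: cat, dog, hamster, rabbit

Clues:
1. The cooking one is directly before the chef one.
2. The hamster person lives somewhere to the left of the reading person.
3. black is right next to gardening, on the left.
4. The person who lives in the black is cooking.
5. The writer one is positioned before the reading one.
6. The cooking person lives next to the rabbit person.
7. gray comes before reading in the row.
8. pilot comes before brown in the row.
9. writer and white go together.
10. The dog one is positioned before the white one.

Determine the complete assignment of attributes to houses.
Solution:

House | Color | Hobby | Job | Pet
---------------------------------
  1   | black | cooking | pilot | dog
  2   | gray | gardening | chef | rabbit
  3   | white | painting | writer | hamster
  4   | brown | reading | nurse | cat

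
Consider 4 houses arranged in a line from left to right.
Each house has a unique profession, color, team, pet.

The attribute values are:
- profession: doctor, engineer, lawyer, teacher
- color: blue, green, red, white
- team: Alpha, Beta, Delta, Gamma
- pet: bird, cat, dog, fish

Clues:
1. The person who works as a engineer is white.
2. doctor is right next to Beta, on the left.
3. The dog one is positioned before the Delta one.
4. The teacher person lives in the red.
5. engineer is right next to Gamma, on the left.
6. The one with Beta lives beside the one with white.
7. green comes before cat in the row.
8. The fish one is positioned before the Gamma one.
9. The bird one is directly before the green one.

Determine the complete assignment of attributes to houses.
Solution:

House | Profession | Color | Team | Pet
---------------------------------------
  1   | doctor | blue | Alpha | bird
  2   | lawyer | green | Beta | dog
  3   | engineer | white | Delta | fish
  4   | teacher | red | Gamma | cat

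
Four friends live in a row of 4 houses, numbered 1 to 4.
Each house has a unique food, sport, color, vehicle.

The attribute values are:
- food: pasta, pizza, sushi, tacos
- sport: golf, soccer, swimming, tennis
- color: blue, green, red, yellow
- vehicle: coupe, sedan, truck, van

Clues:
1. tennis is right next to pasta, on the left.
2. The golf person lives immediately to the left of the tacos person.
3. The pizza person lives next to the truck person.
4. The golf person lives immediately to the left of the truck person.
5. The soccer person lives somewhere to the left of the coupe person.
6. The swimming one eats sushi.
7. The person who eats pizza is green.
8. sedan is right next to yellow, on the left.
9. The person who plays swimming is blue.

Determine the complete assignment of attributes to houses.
Solution:

House | Food | Sport | Color | Vehicle
--------------------------------------
  1   | pizza | golf | green | sedan
  2   | tacos | tennis | yellow | truck
  3   | pasta | soccer | red | van
  4   | sushi | swimming | blue | coupe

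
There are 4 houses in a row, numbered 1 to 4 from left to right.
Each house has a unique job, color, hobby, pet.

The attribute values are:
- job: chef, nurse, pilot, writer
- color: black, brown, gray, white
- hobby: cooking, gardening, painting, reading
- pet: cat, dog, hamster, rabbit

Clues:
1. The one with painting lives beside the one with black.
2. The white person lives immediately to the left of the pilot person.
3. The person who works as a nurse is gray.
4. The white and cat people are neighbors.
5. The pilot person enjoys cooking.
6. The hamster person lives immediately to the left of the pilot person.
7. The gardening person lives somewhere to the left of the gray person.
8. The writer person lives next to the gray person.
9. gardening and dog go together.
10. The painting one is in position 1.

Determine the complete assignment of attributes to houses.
Solution:

House | Job | Color | Hobby | Pet
---------------------------------
  1   | chef | white | painting | hamster
  2   | pilot | black | cooking | cat
  3   | writer | brown | gardening | dog
  4   | nurse | gray | reading | rabbit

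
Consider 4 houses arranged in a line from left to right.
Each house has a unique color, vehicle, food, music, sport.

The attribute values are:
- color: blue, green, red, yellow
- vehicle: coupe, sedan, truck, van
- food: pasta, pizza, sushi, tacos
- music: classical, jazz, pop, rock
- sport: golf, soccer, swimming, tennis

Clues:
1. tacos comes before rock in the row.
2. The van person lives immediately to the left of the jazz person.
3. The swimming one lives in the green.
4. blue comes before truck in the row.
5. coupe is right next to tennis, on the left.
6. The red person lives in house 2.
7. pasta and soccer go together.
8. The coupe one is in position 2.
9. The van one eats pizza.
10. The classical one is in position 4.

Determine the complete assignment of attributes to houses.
Solution:

House | Color | Vehicle | Food | Music | Sport
----------------------------------------------
  1   | green | van | pizza | pop | swimming
  2   | red | coupe | tacos | jazz | golf
  3   | blue | sedan | sushi | rock | tennis
  4   | yellow | truck | pasta | classical | soccer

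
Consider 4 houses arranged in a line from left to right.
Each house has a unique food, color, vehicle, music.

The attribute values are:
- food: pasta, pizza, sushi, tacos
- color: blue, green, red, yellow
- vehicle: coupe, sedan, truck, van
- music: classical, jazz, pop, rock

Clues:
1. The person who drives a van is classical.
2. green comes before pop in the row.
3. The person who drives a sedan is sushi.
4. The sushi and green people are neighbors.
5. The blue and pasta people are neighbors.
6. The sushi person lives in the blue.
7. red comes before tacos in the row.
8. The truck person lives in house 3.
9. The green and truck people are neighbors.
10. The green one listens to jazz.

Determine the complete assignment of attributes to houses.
Solution:

House | Food | Color | Vehicle | Music
--------------------------------------
  1   | sushi | blue | sedan | rock
  2   | pasta | green | coupe | jazz
  3   | pizza | red | truck | pop
  4   | tacos | yellow | van | classical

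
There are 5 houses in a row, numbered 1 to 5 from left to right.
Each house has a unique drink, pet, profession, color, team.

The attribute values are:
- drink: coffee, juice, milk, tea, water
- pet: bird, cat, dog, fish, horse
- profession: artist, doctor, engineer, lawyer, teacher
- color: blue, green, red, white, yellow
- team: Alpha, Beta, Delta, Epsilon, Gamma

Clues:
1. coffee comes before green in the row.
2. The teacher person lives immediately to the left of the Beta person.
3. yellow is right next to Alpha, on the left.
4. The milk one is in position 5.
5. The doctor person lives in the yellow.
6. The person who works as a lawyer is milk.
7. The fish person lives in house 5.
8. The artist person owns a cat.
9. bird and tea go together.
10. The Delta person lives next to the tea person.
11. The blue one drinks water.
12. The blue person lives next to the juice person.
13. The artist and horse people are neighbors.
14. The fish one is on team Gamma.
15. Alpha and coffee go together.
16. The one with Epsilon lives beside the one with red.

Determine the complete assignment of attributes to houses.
Solution:

House | Drink | Pet | Profession | Color | Team
-----------------------------------------------
  1   | water | cat | artist | blue | Epsilon
  2   | juice | horse | teacher | red | Delta
  3   | tea | bird | doctor | yellow | Beta
  4   | coffee | dog | engineer | white | Alpha
  5   | milk | fish | lawyer | green | Gamma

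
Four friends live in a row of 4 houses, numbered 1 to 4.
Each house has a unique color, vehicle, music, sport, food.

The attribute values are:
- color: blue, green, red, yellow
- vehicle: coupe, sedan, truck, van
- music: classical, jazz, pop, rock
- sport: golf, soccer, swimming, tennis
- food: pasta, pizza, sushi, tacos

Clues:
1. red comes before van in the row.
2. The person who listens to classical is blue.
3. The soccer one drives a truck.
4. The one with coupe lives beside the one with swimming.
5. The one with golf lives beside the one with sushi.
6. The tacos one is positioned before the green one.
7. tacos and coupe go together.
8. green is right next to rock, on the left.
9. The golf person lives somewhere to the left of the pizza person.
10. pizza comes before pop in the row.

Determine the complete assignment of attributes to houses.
Solution:

House | Color | Vehicle | Music | Sport | Food
----------------------------------------------
  1   | blue | coupe | classical | golf | tacos
  2   | green | sedan | jazz | swimming | sushi
  3   | red | truck | rock | soccer | pizza
  4   | yellow | van | pop | tennis | pasta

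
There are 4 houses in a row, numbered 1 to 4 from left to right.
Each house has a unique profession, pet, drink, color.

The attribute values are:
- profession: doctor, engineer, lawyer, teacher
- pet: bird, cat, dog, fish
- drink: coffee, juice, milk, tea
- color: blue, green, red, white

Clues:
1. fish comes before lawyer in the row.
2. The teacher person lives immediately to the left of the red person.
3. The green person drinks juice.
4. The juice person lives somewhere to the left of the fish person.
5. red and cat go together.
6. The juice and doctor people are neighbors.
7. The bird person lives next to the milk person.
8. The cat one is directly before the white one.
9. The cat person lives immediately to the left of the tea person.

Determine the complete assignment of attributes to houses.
Solution:

House | Profession | Pet | Drink | Color
----------------------------------------
  1   | teacher | bird | juice | green
  2   | doctor | cat | milk | red
  3   | engineer | fish | tea | white
  4   | lawyer | dog | coffee | blue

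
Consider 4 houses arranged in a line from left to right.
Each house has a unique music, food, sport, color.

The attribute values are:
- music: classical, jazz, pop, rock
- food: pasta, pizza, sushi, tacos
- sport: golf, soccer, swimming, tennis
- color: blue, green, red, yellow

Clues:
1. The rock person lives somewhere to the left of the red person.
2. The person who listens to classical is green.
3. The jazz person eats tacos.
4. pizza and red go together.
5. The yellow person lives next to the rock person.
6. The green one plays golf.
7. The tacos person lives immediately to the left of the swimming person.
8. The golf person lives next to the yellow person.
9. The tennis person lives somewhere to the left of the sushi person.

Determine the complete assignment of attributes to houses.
Solution:

House | Music | Food | Sport | Color
------------------------------------
  1   | classical | pasta | golf | green
  2   | jazz | tacos | tennis | yellow
  3   | rock | sushi | swimming | blue
  4   | pop | pizza | soccer | red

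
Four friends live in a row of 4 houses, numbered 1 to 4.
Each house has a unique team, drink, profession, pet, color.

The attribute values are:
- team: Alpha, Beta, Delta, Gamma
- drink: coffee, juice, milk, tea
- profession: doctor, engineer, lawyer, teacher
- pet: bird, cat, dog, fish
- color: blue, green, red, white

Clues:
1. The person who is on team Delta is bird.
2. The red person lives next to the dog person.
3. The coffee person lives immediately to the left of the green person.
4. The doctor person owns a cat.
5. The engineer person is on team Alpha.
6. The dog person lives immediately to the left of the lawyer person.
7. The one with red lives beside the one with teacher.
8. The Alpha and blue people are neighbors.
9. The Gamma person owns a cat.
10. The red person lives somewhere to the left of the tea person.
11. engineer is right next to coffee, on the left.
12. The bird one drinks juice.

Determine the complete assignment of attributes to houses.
Solution:

House | Team | Drink | Profession | Pet | Color
-----------------------------------------------
  1   | Alpha | milk | engineer | fish | red
  2   | Beta | coffee | teacher | dog | blue
  3   | Delta | juice | lawyer | bird | green
  4   | Gamma | tea | doctor | cat | white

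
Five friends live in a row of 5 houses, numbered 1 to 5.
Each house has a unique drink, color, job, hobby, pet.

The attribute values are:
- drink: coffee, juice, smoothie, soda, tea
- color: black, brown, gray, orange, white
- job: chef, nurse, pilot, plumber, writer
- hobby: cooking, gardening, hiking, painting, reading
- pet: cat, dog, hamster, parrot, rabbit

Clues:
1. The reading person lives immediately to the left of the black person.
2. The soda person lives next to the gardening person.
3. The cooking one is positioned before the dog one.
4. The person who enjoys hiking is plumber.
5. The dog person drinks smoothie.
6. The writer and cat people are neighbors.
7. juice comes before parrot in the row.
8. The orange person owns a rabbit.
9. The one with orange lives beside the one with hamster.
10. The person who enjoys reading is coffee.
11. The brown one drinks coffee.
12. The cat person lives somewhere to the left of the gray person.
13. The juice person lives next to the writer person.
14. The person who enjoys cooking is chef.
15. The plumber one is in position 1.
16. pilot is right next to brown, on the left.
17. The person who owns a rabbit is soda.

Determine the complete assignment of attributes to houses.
Solution:

House | Drink | Color | Job | Hobby | Pet
-----------------------------------------
  1   | soda | orange | plumber | hiking | rabbit
  2   | juice | white | pilot | gardening | hamster
  3   | coffee | brown | writer | reading | parrot
  4   | tea | black | chef | cooking | cat
  5   | smoothie | gray | nurse | painting | dog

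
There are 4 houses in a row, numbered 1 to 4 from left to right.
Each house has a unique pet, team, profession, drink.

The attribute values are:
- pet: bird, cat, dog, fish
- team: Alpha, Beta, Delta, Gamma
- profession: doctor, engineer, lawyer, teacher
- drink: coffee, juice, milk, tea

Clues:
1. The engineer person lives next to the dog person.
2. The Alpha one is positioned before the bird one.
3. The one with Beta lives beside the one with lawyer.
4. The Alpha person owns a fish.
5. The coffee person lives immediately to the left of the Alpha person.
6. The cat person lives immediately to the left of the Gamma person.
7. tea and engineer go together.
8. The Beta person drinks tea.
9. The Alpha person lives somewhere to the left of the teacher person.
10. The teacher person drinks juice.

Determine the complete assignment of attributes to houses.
Solution:

House | Pet | Team | Profession | Drink
---------------------------------------
  1   | cat | Beta | engineer | tea
  2   | dog | Gamma | lawyer | coffee
  3   | fish | Alpha | doctor | milk
  4   | bird | Delta | teacher | juice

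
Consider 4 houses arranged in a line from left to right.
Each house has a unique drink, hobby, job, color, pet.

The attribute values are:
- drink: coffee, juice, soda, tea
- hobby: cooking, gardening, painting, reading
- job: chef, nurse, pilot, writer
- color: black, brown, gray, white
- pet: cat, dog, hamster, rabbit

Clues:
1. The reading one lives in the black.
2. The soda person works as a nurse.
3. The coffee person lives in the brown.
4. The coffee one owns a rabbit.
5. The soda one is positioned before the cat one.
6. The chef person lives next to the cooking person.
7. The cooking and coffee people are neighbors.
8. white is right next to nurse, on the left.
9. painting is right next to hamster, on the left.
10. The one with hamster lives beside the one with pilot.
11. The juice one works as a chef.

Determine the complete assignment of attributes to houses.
Solution:

House | Drink | Hobby | Job | Color | Pet
-----------------------------------------
  1   | juice | painting | chef | white | dog
  2   | soda | cooking | nurse | gray | hamster
  3   | coffee | gardening | pilot | brown | rabbit
  4   | tea | reading | writer | black | cat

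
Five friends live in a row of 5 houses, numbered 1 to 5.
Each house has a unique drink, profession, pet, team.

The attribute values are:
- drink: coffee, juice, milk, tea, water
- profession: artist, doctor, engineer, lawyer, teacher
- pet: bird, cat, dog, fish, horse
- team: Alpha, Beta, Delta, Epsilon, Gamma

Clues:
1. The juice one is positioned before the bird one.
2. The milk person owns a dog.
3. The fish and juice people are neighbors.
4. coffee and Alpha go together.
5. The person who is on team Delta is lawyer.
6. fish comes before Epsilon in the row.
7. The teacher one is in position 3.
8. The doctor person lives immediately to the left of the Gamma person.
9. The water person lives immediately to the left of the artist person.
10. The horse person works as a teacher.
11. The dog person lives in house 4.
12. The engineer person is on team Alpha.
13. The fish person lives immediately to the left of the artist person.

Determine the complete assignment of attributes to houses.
Solution:

House | Drink | Profession | Pet | Team
---------------------------------------
  1   | water | doctor | fish | Beta
  2   | juice | artist | cat | Gamma
  3   | tea | teacher | horse | Epsilon
  4   | milk | lawyer | dog | Delta
  5   | coffee | engineer | bird | Alpha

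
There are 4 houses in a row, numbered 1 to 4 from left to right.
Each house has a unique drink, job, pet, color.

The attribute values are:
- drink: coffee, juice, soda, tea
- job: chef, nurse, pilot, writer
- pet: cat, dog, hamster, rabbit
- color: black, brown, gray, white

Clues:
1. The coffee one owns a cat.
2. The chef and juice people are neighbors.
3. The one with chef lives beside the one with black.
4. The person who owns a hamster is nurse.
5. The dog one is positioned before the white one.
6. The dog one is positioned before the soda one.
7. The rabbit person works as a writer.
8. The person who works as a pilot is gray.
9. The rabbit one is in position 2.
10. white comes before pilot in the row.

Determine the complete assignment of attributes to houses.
Solution:

House | Drink | Job | Pet | Color
---------------------------------
  1   | tea | chef | dog | brown
  2   | juice | writer | rabbit | black
  3   | soda | nurse | hamster | white
  4   | coffee | pilot | cat | gray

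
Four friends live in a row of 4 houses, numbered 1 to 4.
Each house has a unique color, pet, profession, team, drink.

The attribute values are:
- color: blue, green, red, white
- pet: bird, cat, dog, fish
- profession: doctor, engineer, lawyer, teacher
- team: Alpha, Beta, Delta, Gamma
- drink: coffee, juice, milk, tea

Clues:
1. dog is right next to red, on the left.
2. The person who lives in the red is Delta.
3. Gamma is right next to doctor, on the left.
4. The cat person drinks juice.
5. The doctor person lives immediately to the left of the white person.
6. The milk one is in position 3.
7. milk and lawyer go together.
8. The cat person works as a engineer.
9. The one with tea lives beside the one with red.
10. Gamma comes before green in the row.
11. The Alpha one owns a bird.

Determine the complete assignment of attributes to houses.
Solution:

House | Color | Pet | Profession | Team | Drink
-----------------------------------------------
  1   | blue | dog | teacher | Gamma | tea
  2   | red | fish | doctor | Delta | coffee
  3   | white | bird | lawyer | Alpha | milk
  4   | green | cat | engineer | Beta | juice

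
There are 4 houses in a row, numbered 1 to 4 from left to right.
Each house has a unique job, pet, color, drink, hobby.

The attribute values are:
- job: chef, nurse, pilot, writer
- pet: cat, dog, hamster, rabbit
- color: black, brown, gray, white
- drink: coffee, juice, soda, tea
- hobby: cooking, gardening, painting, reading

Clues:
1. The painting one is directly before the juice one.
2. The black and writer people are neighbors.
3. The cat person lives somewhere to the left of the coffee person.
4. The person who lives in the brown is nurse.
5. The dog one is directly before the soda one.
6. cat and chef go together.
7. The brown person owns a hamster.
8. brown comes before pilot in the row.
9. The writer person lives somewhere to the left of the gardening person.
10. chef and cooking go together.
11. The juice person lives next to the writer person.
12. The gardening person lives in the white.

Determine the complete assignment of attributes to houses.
Solution:

House | Job | Pet | Color | Drink | Hobby
-----------------------------------------
  1   | nurse | hamster | brown | tea | painting
  2   | chef | cat | black | juice | cooking
  3   | writer | dog | gray | coffee | reading
  4   | pilot | rabbit | white | soda | gardening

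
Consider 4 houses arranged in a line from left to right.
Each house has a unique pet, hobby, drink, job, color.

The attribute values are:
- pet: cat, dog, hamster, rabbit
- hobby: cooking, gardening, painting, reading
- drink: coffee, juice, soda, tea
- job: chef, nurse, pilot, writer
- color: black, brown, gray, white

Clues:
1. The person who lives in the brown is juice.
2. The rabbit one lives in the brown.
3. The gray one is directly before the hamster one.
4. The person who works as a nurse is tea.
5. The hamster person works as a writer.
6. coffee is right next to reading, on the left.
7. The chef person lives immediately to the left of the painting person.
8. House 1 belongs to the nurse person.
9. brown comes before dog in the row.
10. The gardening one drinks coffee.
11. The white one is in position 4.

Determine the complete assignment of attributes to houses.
Solution:

House | Pet | Hobby | Drink | Job | Color
-----------------------------------------
  1   | cat | cooking | tea | nurse | gray
  2   | hamster | gardening | coffee | writer | black
  3   | rabbit | reading | juice | chef | brown
  4   | dog | painting | soda | pilot | white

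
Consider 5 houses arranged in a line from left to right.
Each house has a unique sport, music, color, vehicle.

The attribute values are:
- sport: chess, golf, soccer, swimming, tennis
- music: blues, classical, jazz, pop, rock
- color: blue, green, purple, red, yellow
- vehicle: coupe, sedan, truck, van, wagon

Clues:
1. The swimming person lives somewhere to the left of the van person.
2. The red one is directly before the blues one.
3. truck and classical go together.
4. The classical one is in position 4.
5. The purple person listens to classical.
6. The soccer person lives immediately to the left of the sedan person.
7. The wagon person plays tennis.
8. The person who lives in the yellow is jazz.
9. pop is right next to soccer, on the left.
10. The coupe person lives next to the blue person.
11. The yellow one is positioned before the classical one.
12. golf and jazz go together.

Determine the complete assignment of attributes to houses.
Solution:

House | Sport | Music | Color | Vehicle
---------------------------------------
  1   | swimming | pop | red | coupe
  2   | soccer | blues | blue | van
  3   | golf | jazz | yellow | sedan
  4   | chess | classical | purple | truck
  5   | tennis | rock | green | wagon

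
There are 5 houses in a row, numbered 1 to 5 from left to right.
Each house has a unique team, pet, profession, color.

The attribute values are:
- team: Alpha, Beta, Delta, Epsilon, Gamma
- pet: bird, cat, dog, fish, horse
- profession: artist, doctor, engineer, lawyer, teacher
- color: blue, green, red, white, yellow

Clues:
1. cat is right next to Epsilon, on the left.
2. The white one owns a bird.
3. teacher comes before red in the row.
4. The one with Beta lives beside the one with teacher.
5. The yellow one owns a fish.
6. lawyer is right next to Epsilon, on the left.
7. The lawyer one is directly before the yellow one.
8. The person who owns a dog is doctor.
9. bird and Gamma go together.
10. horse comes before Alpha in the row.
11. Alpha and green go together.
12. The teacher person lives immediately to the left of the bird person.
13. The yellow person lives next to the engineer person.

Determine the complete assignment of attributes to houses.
Solution:

House | Team | Pet | Profession | Color
---------------------------------------
  1   | Beta | cat | lawyer | blue
  2   | Epsilon | fish | teacher | yellow
  3   | Gamma | bird | engineer | white
  4   | Delta | horse | artist | red
  5   | Alpha | dog | doctor | green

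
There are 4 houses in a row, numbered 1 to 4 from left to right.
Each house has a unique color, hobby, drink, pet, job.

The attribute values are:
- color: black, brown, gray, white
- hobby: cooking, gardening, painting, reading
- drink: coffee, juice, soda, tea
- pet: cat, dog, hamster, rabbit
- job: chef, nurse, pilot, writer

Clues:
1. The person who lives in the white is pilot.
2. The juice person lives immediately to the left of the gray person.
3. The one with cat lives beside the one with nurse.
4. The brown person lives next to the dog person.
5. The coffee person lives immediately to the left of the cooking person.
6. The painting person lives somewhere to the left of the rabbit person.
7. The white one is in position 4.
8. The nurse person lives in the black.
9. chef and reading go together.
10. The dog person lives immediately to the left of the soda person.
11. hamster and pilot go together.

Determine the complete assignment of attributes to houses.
Solution:

House | Color | Hobby | Drink | Pet | Job
-----------------------------------------
  1   | brown | painting | coffee | cat | writer
  2   | black | cooking | juice | dog | nurse
  3   | gray | reading | soda | rabbit | chef
  4   | white | gardening | tea | hamster | pilot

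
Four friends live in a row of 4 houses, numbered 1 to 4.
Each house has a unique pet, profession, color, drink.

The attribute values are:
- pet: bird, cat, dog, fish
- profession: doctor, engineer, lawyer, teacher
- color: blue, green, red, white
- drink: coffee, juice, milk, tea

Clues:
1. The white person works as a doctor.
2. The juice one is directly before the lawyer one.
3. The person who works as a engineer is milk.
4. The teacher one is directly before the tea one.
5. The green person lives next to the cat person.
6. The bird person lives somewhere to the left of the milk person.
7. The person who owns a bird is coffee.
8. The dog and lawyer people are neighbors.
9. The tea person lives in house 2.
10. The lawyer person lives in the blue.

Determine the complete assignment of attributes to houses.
Solution:

House | Pet | Profession | Color | Drink
----------------------------------------
  1   | dog | teacher | green | juice
  2   | cat | lawyer | blue | tea
  3   | bird | doctor | white | coffee
  4   | fish | engineer | red | milk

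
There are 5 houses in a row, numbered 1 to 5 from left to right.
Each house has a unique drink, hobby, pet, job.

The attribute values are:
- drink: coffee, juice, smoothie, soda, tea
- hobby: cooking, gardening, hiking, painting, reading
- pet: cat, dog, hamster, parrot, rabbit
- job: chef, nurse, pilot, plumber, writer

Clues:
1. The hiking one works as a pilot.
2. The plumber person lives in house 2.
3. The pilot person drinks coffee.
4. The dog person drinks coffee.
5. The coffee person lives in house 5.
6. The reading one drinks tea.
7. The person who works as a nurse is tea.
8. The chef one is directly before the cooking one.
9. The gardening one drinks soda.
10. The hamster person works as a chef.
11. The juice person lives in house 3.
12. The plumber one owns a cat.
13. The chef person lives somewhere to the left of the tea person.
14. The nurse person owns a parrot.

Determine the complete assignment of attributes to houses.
Solution:

House | Drink | Hobby | Pet | Job
---------------------------------
  1   | soda | gardening | hamster | chef
  2   | smoothie | cooking | cat | plumber
  3   | juice | painting | rabbit | writer
  4   | tea | reading | parrot | nurse
  5   | coffee | hiking | dog | pilot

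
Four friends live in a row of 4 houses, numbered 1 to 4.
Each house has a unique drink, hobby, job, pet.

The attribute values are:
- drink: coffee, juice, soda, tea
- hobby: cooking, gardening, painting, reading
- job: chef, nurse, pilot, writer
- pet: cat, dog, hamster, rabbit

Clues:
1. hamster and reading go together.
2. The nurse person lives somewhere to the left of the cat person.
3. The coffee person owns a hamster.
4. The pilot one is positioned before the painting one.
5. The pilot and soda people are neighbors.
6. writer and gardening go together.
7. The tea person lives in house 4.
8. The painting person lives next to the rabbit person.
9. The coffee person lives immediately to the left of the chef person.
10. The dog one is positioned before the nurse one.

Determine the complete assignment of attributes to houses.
Solution:

House | Drink | Hobby | Job | Pet
---------------------------------
  1   | coffee | reading | pilot | hamster
  2   | soda | painting | chef | dog
  3   | juice | cooking | nurse | rabbit
  4   | tea | gardening | writer | cat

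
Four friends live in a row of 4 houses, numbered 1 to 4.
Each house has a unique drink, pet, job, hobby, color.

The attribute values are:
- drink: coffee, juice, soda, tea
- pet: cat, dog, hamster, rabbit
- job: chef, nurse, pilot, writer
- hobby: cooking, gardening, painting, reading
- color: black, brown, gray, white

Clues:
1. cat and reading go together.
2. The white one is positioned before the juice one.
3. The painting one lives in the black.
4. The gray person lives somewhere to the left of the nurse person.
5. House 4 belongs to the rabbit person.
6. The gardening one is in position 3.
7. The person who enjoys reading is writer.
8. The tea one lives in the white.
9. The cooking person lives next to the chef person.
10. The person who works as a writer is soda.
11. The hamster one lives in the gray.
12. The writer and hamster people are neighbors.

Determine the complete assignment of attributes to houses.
Solution:

House | Drink | Pet | Job | Hobby | Color
-----------------------------------------
  1   | soda | cat | writer | reading | brown
  2   | coffee | hamster | pilot | cooking | gray
  3   | tea | dog | chef | gardening | white
  4   | juice | rabbit | nurse | painting | black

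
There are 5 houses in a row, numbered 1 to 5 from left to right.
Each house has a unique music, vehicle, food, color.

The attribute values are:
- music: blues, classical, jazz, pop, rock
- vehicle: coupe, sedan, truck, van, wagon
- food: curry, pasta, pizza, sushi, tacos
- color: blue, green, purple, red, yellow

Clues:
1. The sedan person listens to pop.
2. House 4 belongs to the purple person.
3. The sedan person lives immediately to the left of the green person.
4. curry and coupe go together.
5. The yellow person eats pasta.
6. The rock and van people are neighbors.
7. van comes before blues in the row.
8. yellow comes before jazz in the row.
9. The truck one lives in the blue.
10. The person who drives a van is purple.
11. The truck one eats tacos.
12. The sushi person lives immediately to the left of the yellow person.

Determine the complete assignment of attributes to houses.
Solution:

House | Music | Vehicle | Food | Color
--------------------------------------
  1   | classical | wagon | sushi | red
  2   | pop | sedan | pasta | yellow
  3   | rock | coupe | curry | green
  4   | jazz | van | pizza | purple
  5   | blues | truck | tacos | blue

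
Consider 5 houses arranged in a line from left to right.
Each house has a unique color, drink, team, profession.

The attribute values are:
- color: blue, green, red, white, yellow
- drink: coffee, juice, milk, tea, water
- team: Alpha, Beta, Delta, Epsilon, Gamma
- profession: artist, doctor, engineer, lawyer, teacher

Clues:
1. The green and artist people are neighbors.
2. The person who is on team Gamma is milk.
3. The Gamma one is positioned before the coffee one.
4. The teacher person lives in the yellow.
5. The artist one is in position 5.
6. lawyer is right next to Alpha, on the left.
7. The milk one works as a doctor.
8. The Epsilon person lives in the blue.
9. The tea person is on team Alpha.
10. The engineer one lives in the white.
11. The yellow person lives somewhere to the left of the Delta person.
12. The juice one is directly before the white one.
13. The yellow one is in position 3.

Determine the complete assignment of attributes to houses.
Solution:

House | Color | Drink | Team | Profession
-----------------------------------------
  1   | blue | juice | Epsilon | lawyer
  2   | white | tea | Alpha | engineer
  3   | yellow | water | Beta | teacher
  4   | green | milk | Gamma | doctor
  5   | red | coffee | Delta | artist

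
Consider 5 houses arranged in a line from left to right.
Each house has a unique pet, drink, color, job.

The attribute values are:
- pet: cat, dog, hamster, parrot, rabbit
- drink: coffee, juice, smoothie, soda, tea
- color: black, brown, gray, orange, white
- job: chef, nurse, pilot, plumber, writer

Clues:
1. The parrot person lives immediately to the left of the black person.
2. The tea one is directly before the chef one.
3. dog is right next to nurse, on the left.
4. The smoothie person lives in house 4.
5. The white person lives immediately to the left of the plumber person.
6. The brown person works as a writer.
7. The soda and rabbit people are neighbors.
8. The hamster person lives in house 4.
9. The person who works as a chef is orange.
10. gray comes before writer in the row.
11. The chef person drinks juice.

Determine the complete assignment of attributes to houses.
Solution:

House | Pet | Drink | Color | Job
---------------------------------
  1   | parrot | soda | white | pilot
  2   | rabbit | tea | black | plumber
  3   | dog | juice | orange | chef
  4   | hamster | smoothie | gray | nurse
  5   | cat | coffee | brown | writer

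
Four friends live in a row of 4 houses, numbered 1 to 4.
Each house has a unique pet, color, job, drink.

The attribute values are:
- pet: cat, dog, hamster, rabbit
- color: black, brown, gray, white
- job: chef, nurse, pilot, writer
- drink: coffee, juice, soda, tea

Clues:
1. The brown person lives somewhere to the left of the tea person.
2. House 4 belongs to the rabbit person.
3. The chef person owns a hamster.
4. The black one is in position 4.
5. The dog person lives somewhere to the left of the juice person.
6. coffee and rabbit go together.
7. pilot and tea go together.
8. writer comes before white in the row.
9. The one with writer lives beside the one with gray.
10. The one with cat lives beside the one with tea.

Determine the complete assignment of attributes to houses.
Solution:

House | Pet | Color | Job | Drink
---------------------------------
  1   | cat | brown | writer | soda
  2   | dog | gray | pilot | tea
  3   | hamster | white | chef | juice
  4   | rabbit | black | nurse | coffee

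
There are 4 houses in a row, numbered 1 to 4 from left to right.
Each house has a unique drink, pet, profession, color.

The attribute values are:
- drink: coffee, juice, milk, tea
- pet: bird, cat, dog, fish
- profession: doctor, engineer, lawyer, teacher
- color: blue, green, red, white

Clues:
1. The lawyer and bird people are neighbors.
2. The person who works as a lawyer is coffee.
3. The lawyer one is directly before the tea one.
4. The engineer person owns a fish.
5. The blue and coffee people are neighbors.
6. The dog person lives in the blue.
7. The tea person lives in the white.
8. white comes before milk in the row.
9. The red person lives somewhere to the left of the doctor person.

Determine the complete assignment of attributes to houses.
Solution:

House | Drink | Pet | Profession | Color
----------------------------------------
  1   | juice | dog | teacher | blue
  2   | coffee | cat | lawyer | red
  3   | tea | bird | doctor | white
  4   | milk | fish | engineer | green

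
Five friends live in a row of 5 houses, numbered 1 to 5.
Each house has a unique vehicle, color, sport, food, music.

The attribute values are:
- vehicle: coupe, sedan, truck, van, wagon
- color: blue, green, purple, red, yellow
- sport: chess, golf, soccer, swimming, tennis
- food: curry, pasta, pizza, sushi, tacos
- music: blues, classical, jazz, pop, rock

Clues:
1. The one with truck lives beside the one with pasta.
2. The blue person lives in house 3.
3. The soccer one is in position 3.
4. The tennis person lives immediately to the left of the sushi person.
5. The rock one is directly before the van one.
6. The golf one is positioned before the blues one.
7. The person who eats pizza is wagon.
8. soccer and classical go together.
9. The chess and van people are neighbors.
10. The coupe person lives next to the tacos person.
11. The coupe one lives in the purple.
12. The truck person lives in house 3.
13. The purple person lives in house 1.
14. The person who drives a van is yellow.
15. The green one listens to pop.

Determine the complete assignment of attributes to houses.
Solution:

House | Vehicle | Color | Sport | Food | Music
----------------------------------------------
  1   | coupe | purple | chess | curry | rock
  2   | van | yellow | tennis | tacos | jazz
  3   | truck | blue | soccer | sushi | classical
  4   | sedan | green | golf | pasta | pop
  5   | wagon | red | swimming | pizza | blues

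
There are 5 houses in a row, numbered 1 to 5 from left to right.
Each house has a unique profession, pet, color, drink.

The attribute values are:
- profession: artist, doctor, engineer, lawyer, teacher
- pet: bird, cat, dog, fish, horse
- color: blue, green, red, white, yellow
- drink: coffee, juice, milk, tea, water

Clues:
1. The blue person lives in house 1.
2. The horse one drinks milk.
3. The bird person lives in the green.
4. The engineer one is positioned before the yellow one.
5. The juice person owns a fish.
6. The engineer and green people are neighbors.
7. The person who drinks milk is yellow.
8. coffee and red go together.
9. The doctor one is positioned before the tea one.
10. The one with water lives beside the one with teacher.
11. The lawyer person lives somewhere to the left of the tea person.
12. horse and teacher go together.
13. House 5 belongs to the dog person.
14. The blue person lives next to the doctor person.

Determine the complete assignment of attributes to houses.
Solution:

House | Profession | Pet | Color | Drink
----------------------------------------
  1   | engineer | fish | blue | juice
  2   | doctor | bird | green | water
  3   | teacher | horse | yellow | milk
  4   | lawyer | cat | red | coffee
  5   | artist | dog | white | tea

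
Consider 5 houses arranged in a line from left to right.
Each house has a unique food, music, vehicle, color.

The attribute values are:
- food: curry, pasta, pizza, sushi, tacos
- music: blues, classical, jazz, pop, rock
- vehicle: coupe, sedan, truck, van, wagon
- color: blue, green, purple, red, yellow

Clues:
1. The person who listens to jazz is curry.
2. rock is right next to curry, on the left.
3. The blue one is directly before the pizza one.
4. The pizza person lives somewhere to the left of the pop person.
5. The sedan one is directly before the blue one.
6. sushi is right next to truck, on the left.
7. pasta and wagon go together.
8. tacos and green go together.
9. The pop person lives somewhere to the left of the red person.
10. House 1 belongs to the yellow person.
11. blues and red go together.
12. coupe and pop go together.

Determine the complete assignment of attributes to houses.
Solution:

House | Food | Music | Vehicle | Color
--------------------------------------
  1   | sushi | rock | sedan | yellow
  2   | curry | jazz | truck | blue
  3   | pizza | classical | van | purple
  4   | tacos | pop | coupe | green
  5   | pasta | blues | wagon | red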